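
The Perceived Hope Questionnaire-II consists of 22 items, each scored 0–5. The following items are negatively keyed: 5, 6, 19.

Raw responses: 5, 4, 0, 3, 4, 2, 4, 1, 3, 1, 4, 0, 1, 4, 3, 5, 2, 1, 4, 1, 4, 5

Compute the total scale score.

56

Reversing items 5, 6, & 19 with 5 − raw:
Total = 5 + 4 + 0 + 3 + (5−4) + (5−2) + 4 + 1 + 3 + 1 + 4 + 0 + 1 + 4 + 3 + 5 + 2 + 1 + (5−4) + 1 + 4 + 5
      = 5 + 4 + 0 + 3 + 1 + 3 + 4 + 1 + 3 + 1 + 4 + 0 + 1 + 4 + 3 + 5 + 2 + 1 + 1 + 1 + 4 + 5 = 56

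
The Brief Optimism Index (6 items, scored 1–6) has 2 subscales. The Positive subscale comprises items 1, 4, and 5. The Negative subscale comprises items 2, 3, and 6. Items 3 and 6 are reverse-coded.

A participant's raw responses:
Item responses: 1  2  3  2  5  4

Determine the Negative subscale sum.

9

Negative items: 2, 3, 6.
Of these, items 3 and 6 are reverse-coded; on a 1–6 scale, reversed = 7 − raw.
  item 2: 2
  item 3: 7 − 3 = 4
  item 6: 7 − 4 = 3
Sum = 2 + 4 + 3 = 9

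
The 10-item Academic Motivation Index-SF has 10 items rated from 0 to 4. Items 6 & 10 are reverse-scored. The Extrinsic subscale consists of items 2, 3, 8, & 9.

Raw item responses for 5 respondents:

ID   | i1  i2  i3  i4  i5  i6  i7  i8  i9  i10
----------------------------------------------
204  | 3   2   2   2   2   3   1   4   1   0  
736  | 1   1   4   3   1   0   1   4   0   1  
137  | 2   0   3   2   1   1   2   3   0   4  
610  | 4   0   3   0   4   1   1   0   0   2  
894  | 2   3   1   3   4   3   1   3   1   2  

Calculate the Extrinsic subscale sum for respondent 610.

3

Respondent 610 raw: 4, 0, 3, 0, 4, 1, 1, 0, 0, 2.
Extrinsic items: 2, 3, 8, 9.
Reverse-coded (reversed = (0+4) − raw = 4 − raw):
  item 2: 0
  item 3: 3
  item 8: 0
  item 9: 0
Sum = 0 + 3 + 0 + 0 = 3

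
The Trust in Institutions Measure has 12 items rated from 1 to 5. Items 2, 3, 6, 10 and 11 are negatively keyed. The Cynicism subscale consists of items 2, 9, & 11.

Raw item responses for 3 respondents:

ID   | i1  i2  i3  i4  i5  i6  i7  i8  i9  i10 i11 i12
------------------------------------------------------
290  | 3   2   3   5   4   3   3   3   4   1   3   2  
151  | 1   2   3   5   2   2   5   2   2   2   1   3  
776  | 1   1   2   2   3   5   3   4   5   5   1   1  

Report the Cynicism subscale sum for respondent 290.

Respondent 290 raw: 3, 2, 3, 5, 4, 3, 3, 3, 4, 1, 3, 2.
Cynicism items: 2, 9, 11.
Reverse-coded (reversed = (1+5) − raw = 6 − raw):
  item 2: 6 − 2 = 4
  item 9: 4
  item 11: 6 − 3 = 3
Sum = 4 + 4 + 3 = 11

11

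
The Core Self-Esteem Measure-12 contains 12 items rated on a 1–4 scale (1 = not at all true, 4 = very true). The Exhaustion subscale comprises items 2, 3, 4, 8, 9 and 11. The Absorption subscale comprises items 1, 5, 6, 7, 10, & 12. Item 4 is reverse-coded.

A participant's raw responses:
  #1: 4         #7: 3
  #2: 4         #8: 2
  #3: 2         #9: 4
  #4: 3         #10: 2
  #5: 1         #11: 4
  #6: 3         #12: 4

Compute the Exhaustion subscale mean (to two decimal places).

Exhaustion items: 2, 3, 4, 8, 9, 11.
Of these, item 4 is reverse-coded; reverse-coded value = 5 − response.
  item 2: 4
  item 3: 2
  item 4: 5 − 3 = 2
  item 8: 2
  item 9: 4
  item 11: 4
Sum = 4 + 2 + 2 + 2 + 4 + 4 = 18
Mean = 18 / 6 = 3.00

3.00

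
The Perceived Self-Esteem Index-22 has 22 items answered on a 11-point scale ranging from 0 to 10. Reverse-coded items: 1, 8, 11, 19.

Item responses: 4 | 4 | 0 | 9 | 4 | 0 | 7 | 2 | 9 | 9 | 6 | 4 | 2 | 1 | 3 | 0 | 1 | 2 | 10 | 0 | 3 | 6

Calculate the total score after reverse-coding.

82

Raw sum = 86. Reverse-coded items: 1, 8, 11, 19; their raw sum = 22.
Each reversal replaces raw with 10 − raw, changing the total by 10 − 2·raw per item.
Total = 86 + 4·10 − 2·22 = 86 + 40 − 44 = 82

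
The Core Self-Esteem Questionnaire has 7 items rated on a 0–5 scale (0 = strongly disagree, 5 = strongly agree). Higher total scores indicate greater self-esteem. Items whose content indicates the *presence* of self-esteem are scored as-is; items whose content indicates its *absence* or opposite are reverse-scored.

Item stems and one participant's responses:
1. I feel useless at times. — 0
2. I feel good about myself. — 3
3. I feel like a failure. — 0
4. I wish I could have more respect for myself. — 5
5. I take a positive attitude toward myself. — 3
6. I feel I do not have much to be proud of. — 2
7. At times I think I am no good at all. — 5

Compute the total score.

19

Items 1, 3, 4, 6, 7 describe the absence/opposite of self-esteem → reverse-score.
reverse-coded value = 5 − response.
  item 1: 5 − 0 = 5
  item 2: 3
  item 3: 5 − 0 = 5
  item 4: 5 − 5 = 0
  item 5: 3
  item 6: 5 − 2 = 3
  item 7: 5 − 5 = 0
Total = 5 + 3 + 5 + 0 + 3 + 3 + 0 = 19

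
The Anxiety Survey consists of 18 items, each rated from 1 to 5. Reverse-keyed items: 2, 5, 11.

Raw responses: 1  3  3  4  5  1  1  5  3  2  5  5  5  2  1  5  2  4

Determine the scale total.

49

Reversing items 2, 5 and 11 with 6 − raw:
Total = 1 + (6−3) + 3 + 4 + (6−5) + 1 + 1 + 5 + 3 + 2 + (6−5) + 5 + 5 + 2 + 1 + 5 + 2 + 4
      = 1 + 3 + 3 + 4 + 1 + 1 + 1 + 5 + 3 + 2 + 1 + 5 + 5 + 2 + 1 + 5 + 2 + 4 = 49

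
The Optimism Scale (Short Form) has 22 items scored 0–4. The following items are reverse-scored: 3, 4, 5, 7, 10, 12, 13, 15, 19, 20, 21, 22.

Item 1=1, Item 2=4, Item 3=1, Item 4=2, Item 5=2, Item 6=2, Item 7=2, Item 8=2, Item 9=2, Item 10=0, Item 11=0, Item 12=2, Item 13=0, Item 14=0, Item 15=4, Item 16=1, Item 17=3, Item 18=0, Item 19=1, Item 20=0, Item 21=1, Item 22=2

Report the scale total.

46

Reverse-coded items (reversed = (0+4) − raw = 4 − raw):
  item 3: 4 − 1 = 3
  item 4: 4 − 2 = 2
  item 5: 4 − 2 = 2
  item 7: 4 − 2 = 2
  item 10: 4 − 0 = 4
  item 12: 4 − 2 = 2
  item 13: 4 − 0 = 4
  item 15: 4 − 4 = 0
  item 19: 4 − 1 = 3
  item 20: 4 − 0 = 4
  item 21: 4 − 1 = 3
  item 22: 4 − 2 = 2
Scored items: 1, 4, 3, 2, 2, 2, 2, 2, 2, 4, 0, 2, 4, 0, 0, 1, 3, 0, 3, 4, 3, 2
Total = 1 + 4 + 3 + 2 + 2 + 2 + 2 + 2 + 2 + 4 + 0 + 2 + 4 + 0 + 0 + 1 + 3 + 0 + 3 + 4 + 3 + 2 = 46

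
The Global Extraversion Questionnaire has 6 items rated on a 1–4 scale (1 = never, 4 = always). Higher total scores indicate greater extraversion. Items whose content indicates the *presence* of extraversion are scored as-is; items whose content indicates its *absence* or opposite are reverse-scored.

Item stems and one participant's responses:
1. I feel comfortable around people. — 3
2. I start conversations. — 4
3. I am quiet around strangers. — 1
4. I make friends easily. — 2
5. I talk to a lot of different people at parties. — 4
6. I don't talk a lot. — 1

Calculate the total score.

Items 3, 6 describe the absence/opposite of extraversion → reverse-score.
on a 1–4 scale, reversed = 5 − raw.
  item 1: 3
  item 2: 4
  item 3: 5 − 1 = 4
  item 4: 2
  item 5: 4
  item 6: 5 − 1 = 4
Total = 3 + 4 + 4 + 2 + 4 + 4 = 21

21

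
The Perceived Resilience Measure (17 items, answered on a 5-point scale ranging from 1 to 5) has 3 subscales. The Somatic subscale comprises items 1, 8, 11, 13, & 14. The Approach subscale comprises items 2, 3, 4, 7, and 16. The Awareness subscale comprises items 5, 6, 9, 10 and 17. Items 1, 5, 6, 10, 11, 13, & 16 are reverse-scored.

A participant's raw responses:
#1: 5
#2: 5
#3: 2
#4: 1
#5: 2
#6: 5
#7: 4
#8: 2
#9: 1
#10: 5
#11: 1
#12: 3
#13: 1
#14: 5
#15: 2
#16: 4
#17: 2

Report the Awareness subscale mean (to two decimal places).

Awareness items: 5, 6, 9, 10, 17.
Of these, items 5, 6, & 10 are reverse-scored; reverse-coded value = 6 − response.
  item 5: 6 − 2 = 4
  item 6: 6 − 5 = 1
  item 9: 1
  item 10: 6 − 5 = 1
  item 17: 2
Sum = 4 + 1 + 1 + 1 + 2 = 9
Mean = 9 / 5 = 1.80

1.80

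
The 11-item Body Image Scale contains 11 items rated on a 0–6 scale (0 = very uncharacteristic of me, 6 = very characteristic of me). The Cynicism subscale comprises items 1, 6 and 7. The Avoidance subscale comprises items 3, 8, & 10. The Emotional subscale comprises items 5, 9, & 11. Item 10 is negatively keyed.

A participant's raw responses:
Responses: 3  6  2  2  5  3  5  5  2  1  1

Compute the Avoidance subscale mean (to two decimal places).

Avoidance items: 3, 8, 10.
Of these, item 10 is negatively keyed; on a 0–6 scale, reversed = 6 − raw.
  item 3: 2
  item 8: 5
  item 10: 6 − 1 = 5
Sum = 2 + 5 + 5 = 12
Mean = 12 / 3 = 4.00

4.00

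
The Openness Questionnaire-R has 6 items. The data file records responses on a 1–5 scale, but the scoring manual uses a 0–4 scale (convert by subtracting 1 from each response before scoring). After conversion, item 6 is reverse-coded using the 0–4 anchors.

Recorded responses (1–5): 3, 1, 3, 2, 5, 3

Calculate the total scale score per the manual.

Convert to 0–4: 2, 0, 2, 1, 4, 2
Reverse-coded (reversed = (0+4) − raw = 4 − raw):
  item 6: 4 − 2 = 2
Scored: 2, 0, 2, 1, 4, 2
Total = 11

11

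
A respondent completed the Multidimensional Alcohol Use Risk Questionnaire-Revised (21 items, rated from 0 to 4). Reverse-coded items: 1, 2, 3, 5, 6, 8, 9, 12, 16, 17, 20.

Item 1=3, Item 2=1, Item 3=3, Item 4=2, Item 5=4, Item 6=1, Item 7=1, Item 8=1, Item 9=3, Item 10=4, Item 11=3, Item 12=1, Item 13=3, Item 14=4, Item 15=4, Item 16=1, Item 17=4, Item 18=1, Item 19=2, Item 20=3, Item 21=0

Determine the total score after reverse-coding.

Reverse-coded items (reversed = (0+4) − raw = 4 − raw):
  item 1: 4 − 3 = 1
  item 2: 4 − 1 = 3
  item 3: 4 − 3 = 1
  item 5: 4 − 4 = 0
  item 6: 4 − 1 = 3
  item 8: 4 − 1 = 3
  item 9: 4 − 3 = 1
  item 12: 4 − 1 = 3
  item 16: 4 − 1 = 3
  item 17: 4 − 4 = 0
  item 20: 4 − 3 = 1
Scored responses: 1, 3, 1, 2, 0, 3, 1, 3, 1, 4, 3, 3, 3, 4, 4, 3, 0, 1, 2, 1, 0
Total = 1 + 3 + 1 + 2 + 0 + 3 + 1 + 3 + 1 + 4 + 3 + 3 + 3 + 4 + 4 + 3 + 0 + 1 + 2 + 1 + 0 = 43

43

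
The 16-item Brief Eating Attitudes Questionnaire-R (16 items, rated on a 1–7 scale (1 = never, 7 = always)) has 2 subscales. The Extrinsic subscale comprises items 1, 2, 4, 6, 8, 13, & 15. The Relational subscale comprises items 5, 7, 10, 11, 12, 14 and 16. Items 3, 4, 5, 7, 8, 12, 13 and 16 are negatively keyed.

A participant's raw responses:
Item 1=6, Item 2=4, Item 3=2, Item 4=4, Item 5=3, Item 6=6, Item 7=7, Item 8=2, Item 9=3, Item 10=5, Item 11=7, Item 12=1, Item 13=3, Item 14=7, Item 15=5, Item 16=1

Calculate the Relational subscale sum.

39

Relational items: 5, 7, 10, 11, 12, 14, 16.
Of these, items 5, 7, 12 and 16 are negatively keyed; on a 1–7 scale, reversed = 8 − raw.
  item 5: 8 − 3 = 5
  item 7: 8 − 7 = 1
  item 10: 5
  item 11: 7
  item 12: 8 − 1 = 7
  item 14: 7
  item 16: 8 − 1 = 7
Sum = 5 + 1 + 5 + 7 + 7 + 7 + 7 = 39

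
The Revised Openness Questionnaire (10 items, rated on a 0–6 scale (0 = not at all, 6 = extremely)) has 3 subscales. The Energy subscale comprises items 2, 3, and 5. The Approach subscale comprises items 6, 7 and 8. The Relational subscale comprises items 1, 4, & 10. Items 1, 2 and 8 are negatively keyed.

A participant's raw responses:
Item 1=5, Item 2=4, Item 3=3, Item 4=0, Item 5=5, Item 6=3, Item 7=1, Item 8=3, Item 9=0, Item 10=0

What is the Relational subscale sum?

1

Relational items: 1, 4, 10.
Of these, item 1 is negatively keyed; reverse-coded value = 6 − response.
  item 1: 6 − 5 = 1
  item 4: 0
  item 10: 0
Sum = 1 + 0 + 0 = 1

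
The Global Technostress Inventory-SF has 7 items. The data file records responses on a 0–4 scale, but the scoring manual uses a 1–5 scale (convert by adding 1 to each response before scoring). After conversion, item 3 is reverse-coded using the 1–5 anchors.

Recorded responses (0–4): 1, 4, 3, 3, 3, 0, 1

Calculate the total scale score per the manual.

Convert to 1–5: 2, 5, 4, 4, 4, 1, 2
Reverse-coded (on a 1–5 scale, reversed = 6 − raw):
  item 3: 6 − 4 = 2
Scored: 2, 5, 2, 4, 4, 1, 2
Total = 20

20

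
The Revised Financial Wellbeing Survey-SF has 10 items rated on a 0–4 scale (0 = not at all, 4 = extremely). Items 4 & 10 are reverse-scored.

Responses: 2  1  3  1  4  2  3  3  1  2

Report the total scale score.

24

Apply reverse scoring (on a 0–4 scale, reversed = 4 − raw):
  item 4: 4 − 1 = 3
  item 10: 4 − 2 = 2
Scored items: 2, 1, 3, 3, 4, 2, 3, 3, 1, 2
Total = 2 + 1 + 3 + 3 + 4 + 2 + 3 + 3 + 1 + 2 = 24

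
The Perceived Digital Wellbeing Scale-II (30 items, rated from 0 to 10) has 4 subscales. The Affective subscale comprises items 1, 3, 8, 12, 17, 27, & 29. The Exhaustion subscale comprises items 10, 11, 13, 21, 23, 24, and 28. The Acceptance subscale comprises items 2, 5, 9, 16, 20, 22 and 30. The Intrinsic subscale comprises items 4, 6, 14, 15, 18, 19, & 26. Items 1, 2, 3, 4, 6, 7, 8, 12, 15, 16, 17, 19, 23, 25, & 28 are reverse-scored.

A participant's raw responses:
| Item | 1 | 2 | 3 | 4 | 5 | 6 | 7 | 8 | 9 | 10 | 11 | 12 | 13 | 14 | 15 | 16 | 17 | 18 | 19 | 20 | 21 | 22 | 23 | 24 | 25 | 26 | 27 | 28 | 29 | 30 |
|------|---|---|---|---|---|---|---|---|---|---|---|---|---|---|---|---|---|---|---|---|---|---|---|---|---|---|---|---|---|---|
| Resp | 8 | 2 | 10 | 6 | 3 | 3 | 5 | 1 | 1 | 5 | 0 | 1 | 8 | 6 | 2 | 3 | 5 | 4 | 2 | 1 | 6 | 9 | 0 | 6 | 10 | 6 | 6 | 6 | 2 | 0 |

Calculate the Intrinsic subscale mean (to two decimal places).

6.14

Intrinsic items: 4, 6, 14, 15, 18, 19, 26.
Of these, items 4, 6, 15, and 19 are reverse-scored; reversed = (0+10) − raw = 10 − raw.
  item 4: 10 − 6 = 4
  item 6: 10 − 3 = 7
  item 14: 6
  item 15: 10 − 2 = 8
  item 18: 4
  item 19: 10 − 2 = 8
  item 26: 6
Sum = 4 + 7 + 6 + 8 + 4 + 8 + 6 = 43
Mean = 43 / 7 = 6.14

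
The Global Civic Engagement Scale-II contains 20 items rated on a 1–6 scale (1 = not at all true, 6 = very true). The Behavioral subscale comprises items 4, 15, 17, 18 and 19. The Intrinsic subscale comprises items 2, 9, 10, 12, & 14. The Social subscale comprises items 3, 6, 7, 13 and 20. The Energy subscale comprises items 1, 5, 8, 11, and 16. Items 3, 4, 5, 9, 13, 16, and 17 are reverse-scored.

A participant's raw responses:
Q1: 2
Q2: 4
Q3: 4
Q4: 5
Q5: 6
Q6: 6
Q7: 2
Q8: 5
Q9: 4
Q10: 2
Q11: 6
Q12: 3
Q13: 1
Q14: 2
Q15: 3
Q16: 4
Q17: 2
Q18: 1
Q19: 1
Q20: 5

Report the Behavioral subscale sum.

12

Behavioral items: 4, 15, 17, 18, 19.
Of these, items 4 and 17 are reverse-scored; reverse-coded value = 7 − response.
  item 4: 7 − 5 = 2
  item 15: 3
  item 17: 7 − 2 = 5
  item 18: 1
  item 19: 1
Sum = 2 + 3 + 5 + 1 + 1 = 12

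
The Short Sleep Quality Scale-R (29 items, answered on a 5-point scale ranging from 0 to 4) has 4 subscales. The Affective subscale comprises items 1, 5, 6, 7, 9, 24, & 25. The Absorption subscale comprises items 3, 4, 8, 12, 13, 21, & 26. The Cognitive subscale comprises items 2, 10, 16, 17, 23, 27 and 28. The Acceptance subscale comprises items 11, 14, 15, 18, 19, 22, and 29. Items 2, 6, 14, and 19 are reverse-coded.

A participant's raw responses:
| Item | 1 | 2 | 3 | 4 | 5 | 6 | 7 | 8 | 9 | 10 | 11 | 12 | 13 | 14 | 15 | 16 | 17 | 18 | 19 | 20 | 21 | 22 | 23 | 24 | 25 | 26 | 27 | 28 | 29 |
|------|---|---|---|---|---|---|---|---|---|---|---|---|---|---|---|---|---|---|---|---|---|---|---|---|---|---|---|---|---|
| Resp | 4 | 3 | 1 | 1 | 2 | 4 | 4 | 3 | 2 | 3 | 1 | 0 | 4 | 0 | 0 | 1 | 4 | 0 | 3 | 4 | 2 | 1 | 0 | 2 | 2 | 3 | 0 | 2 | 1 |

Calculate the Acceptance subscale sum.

Acceptance items: 11, 14, 15, 18, 19, 22, 29.
Of these, items 14 and 19 are reverse-coded; reverse-coded value = 4 − response.
  item 11: 1
  item 14: 4 − 0 = 4
  item 15: 0
  item 18: 0
  item 19: 4 − 3 = 1
  item 22: 1
  item 29: 1
Sum = 1 + 4 + 0 + 0 + 1 + 1 + 1 = 8

8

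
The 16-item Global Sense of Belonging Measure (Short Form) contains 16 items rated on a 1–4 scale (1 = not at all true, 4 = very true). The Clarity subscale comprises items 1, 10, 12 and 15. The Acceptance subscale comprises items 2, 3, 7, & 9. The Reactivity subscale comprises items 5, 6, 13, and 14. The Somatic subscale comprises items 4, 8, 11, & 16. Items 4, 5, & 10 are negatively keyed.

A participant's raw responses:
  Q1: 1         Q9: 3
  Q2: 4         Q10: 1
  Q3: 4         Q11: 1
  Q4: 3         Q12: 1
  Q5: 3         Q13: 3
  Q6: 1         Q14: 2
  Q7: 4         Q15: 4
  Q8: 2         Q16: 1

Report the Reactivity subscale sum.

8

Reactivity items: 5, 6, 13, 14.
Of these, item 5 is negatively keyed; on a 1–4 scale, reversed = 5 − raw.
  item 5: 5 − 3 = 2
  item 6: 1
  item 13: 3
  item 14: 2
Sum = 2 + 1 + 3 + 2 = 8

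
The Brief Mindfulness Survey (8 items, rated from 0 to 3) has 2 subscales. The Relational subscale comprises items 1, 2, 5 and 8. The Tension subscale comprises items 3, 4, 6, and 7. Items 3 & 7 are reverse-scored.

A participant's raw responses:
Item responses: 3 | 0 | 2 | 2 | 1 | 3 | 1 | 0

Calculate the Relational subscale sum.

4

Relational items: 1, 2, 5, 8.
  item 1: 3
  item 2: 0
  item 5: 1
  item 8: 0
Sum = 3 + 0 + 1 + 0 = 4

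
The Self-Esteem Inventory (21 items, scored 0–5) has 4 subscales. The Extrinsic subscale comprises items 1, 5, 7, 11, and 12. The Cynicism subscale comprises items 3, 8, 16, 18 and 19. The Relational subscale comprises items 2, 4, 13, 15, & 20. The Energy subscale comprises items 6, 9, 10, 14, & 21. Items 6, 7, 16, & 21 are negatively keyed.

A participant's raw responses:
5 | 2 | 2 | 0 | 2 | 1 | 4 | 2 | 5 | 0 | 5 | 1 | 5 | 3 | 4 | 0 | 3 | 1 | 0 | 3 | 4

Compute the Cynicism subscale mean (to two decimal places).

2.00

Cynicism items: 3, 8, 16, 18, 19.
Of these, item 16 is negatively keyed; reverse-coded value = 5 − response.
  item 3: 2
  item 8: 2
  item 16: 5 − 0 = 5
  item 18: 1
  item 19: 0
Sum = 2 + 2 + 5 + 1 + 0 = 10
Mean = 10 / 5 = 2.00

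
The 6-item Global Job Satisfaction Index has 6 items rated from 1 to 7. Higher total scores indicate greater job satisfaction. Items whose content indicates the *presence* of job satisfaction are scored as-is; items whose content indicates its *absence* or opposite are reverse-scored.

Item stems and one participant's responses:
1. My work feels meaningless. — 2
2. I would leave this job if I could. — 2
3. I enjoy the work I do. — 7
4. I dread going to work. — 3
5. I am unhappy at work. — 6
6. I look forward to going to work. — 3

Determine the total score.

29

Items 1, 2, 4, 5 describe the absence/opposite of job satisfaction → reverse-score.
reversed = (1+7) − raw = 8 − raw.
  item 1: 8 − 2 = 6
  item 2: 8 − 2 = 6
  item 3: 7
  item 4: 8 − 3 = 5
  item 5: 8 − 6 = 2
  item 6: 3
Total = 6 + 6 + 7 + 5 + 2 + 3 = 29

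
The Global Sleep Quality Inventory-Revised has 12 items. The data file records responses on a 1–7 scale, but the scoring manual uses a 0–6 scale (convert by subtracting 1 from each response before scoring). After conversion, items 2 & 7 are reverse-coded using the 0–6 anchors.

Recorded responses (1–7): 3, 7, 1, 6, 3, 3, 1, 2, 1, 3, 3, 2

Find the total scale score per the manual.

23

Convert to 0–6: 2, 6, 0, 5, 2, 2, 0, 1, 0, 2, 2, 1
Reverse-coded (reversed = (0+6) − raw = 6 − raw):
  item 2: 6 − 6 = 0
  item 7: 6 − 0 = 6
Scored: 2, 0, 0, 5, 2, 2, 6, 1, 0, 2, 2, 1
Total = 23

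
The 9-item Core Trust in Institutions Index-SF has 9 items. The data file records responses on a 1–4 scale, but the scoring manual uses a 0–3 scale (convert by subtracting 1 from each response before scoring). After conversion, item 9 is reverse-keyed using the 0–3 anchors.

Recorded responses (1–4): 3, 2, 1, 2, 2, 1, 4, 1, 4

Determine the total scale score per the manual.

Convert to 0–3: 2, 1, 0, 1, 1, 0, 3, 0, 3
Reverse-coded (on a 0–3 scale, reversed = 3 − raw):
  item 9: 3 − 3 = 0
Scored: 2, 1, 0, 1, 1, 0, 3, 0, 0
Total = 8

8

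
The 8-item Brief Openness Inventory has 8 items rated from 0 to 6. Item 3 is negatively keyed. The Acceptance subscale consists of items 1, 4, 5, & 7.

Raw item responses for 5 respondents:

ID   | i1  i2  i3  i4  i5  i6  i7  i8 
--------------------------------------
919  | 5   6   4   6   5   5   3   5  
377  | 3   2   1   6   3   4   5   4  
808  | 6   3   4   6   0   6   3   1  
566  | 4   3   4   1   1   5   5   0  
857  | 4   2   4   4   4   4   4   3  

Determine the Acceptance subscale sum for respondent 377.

Respondent 377 raw: 3, 2, 1, 6, 3, 4, 5, 4.
Acceptance items: 1, 4, 5, 7.
Reverse-coded (reversed = (0+6) − raw = 6 − raw):
  item 1: 3
  item 4: 6
  item 5: 3
  item 7: 5
Sum = 3 + 6 + 3 + 5 = 17

17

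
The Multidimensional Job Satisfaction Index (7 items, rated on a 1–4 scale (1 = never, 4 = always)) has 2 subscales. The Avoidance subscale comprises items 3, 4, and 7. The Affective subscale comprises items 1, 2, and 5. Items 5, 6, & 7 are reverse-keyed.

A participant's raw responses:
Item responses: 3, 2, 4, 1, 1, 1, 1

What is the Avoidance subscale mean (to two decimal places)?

3.00

Avoidance items: 3, 4, 7.
Of these, item 7 is reverse-keyed; on a 1–4 scale, reversed = 5 − raw.
  item 3: 4
  item 4: 1
  item 7: 5 − 1 = 4
Sum = 4 + 1 + 4 = 9
Mean = 9 / 3 = 3.00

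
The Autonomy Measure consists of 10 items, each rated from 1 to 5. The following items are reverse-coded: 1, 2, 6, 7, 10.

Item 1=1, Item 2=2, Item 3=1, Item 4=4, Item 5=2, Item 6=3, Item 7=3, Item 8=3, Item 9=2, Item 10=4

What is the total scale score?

Reverse-coded items (on a 1–5 scale, reversed = 6 − raw):
  item 1: 6 − 1 = 5
  item 2: 6 − 2 = 4
  item 6: 6 − 3 = 3
  item 7: 6 − 3 = 3
  item 10: 6 − 4 = 2
After reverse-coding: 5, 4, 1, 4, 2, 3, 3, 3, 2, 2
Total = 5 + 4 + 1 + 4 + 2 + 3 + 3 + 3 + 2 + 2 = 29

29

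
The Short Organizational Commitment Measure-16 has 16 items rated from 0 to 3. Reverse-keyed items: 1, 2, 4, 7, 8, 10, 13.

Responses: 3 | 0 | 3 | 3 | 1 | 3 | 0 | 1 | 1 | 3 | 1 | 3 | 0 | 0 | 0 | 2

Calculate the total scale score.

Apply reverse scoring (reverse-coded value = 3 − response):
  item 1: 3 − 3 = 0
  item 2: 3 − 0 = 3
  item 4: 3 − 3 = 0
  item 7: 3 − 0 = 3
  item 8: 3 − 1 = 2
  item 10: 3 − 3 = 0
  item 13: 3 − 0 = 3
Scored responses: 0, 3, 3, 0, 1, 3, 3, 2, 1, 0, 1, 3, 3, 0, 0, 2
Total = 0 + 3 + 3 + 0 + 1 + 3 + 3 + 2 + 1 + 0 + 1 + 3 + 3 + 0 + 0 + 2 = 25

25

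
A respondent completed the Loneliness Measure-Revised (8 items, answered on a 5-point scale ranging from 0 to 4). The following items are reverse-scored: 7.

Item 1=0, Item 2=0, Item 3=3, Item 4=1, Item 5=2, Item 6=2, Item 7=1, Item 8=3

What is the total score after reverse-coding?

14

Reverse-coded items (reversed = (0+4) − raw = 4 − raw):
  item 7: 4 − 1 = 3
Scored items: 0, 0, 3, 1, 2, 2, 3, 3
Total = 0 + 0 + 3 + 1 + 2 + 2 + 3 + 3 = 14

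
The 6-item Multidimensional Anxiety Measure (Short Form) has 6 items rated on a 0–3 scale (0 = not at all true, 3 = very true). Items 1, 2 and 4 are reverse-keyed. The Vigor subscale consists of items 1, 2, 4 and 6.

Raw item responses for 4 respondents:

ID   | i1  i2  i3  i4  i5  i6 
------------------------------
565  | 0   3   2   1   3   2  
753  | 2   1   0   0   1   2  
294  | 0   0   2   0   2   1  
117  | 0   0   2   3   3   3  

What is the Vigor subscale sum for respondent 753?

8

Respondent 753 raw: 2, 1, 0, 0, 1, 2.
Vigor items: 1, 2, 4, 6.
Reverse-coded (reversed = (0+3) − raw = 3 − raw):
  item 1: 3 − 2 = 1
  item 2: 3 − 1 = 2
  item 4: 3 − 0 = 3
  item 6: 2
Sum = 1 + 2 + 3 + 2 = 8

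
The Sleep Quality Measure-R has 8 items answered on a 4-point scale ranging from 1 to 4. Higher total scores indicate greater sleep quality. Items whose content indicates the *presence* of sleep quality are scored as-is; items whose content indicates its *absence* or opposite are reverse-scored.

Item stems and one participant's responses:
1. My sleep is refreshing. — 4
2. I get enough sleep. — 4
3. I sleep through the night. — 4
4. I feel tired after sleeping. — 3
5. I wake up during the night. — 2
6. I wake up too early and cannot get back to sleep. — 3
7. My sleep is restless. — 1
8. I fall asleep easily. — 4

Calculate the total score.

Items 4, 5, 6, 7 describe the absence/opposite of sleep quality → reverse-score.
reversed = (1+4) − raw = 5 − raw.
  item 1: 4
  item 2: 4
  item 3: 4
  item 4: 5 − 3 = 2
  item 5: 5 − 2 = 3
  item 6: 5 − 3 = 2
  item 7: 5 − 1 = 4
  item 8: 4
Total = 4 + 4 + 4 + 2 + 3 + 2 + 4 + 4 = 27

27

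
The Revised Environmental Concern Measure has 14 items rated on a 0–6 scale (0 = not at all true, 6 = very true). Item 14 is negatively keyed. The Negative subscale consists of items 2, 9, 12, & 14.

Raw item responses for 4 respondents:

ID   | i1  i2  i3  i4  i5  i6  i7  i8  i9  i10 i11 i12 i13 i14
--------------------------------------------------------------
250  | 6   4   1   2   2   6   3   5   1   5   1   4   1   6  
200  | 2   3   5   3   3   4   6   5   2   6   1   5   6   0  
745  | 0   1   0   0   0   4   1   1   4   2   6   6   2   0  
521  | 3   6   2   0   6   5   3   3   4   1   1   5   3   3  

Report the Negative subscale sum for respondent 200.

Respondent 200 raw: 2, 3, 5, 3, 3, 4, 6, 5, 2, 6, 1, 5, 6, 0.
Negative items: 2, 9, 12, 14.
Reverse-coded (reversed = (0+6) − raw = 6 − raw):
  item 2: 3
  item 9: 2
  item 12: 5
  item 14: 6 − 0 = 6
Sum = 3 + 2 + 5 + 6 = 16

16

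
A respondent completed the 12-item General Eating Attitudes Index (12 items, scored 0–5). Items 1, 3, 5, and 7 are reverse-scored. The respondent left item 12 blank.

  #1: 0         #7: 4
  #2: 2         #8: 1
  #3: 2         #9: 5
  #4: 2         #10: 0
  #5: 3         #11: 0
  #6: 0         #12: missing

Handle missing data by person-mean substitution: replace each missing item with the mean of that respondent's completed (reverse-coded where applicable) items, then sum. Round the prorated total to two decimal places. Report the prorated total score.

22.91

Reverse-coded (reverse-coded value = 5 − response):
  item 1: 5 − 0 = 5
  item 3: 5 − 2 = 3
  item 5: 5 − 3 = 2
  item 7: 5 − 4 = 1
Completed scored items (11 of 12): 5, 2, 3, 2, 2, 0, 1, 1, 5, 0, 0; sum = 21.
Person mean = 21 / 11 ≈ 1.9091
Prorated total = (21 / 11) × 12 = 22.91 (to 2 dp)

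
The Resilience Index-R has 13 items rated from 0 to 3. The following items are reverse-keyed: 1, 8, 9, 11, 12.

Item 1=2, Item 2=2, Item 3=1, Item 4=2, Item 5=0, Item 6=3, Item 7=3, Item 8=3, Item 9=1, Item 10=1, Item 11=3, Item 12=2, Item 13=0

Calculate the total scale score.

16

Reverse-coded items (reverse-coded value = 3 − response):
  item 1: 3 − 2 = 1
  item 8: 3 − 3 = 0
  item 9: 3 − 1 = 2
  item 11: 3 − 3 = 0
  item 12: 3 − 2 = 1
Scored responses: 1, 2, 1, 2, 0, 3, 3, 0, 2, 1, 0, 1, 0
Total = 1 + 2 + 1 + 2 + 0 + 3 + 3 + 0 + 2 + 1 + 0 + 1 + 0 = 16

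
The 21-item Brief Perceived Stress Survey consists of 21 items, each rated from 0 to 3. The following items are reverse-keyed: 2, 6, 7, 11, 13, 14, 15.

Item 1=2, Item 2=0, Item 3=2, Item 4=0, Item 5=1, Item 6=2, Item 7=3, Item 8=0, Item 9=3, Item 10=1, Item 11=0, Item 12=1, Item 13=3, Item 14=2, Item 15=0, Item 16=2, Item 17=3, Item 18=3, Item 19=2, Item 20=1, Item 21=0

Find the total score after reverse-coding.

32

Apply reverse scoring (reversed = (0+3) − raw = 3 − raw):
  item 2: 3 − 0 = 3
  item 6: 3 − 2 = 1
  item 7: 3 − 3 = 0
  item 11: 3 − 0 = 3
  item 13: 3 − 3 = 0
  item 14: 3 − 2 = 1
  item 15: 3 − 0 = 3
After reverse-coding: 2, 3, 2, 0, 1, 1, 0, 0, 3, 1, 3, 1, 0, 1, 3, 2, 3, 3, 2, 1, 0
Total = 2 + 3 + 2 + 0 + 1 + 1 + 0 + 0 + 3 + 1 + 3 + 1 + 0 + 1 + 3 + 2 + 3 + 3 + 2 + 1 + 0 = 32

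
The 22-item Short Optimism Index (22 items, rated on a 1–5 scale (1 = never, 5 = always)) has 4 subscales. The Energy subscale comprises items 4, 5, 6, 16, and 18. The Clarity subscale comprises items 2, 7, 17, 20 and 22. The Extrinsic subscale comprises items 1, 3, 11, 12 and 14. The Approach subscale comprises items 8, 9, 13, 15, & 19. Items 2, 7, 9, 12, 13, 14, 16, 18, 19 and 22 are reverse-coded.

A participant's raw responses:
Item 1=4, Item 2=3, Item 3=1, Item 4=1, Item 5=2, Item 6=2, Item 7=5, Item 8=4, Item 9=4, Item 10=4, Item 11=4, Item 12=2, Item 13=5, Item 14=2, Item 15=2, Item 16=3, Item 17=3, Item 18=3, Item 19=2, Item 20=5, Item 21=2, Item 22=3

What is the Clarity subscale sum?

Clarity items: 2, 7, 17, 20, 22.
Of these, items 2, 7, and 22 are reverse-coded; reversed = (1+5) − raw = 6 − raw.
  item 2: 6 − 3 = 3
  item 7: 6 − 5 = 1
  item 17: 3
  item 20: 5
  item 22: 6 − 3 = 3
Sum = 3 + 1 + 3 + 5 + 3 = 15

15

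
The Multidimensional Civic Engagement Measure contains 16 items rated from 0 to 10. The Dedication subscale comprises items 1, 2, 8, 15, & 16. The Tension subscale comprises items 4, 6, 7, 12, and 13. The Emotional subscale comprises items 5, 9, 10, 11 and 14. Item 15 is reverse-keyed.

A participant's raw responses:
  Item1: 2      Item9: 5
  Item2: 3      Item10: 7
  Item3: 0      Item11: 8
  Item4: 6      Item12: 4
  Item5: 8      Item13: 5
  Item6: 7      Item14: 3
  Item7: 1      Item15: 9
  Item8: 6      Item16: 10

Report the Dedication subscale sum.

22

Dedication items: 1, 2, 8, 15, 16.
Of these, item 15 is reverse-keyed; reversed = (0+10) − raw = 10 − raw.
  item 1: 2
  item 2: 3
  item 8: 6
  item 15: 10 − 9 = 1
  item 16: 10
Sum = 2 + 3 + 6 + 1 + 10 = 22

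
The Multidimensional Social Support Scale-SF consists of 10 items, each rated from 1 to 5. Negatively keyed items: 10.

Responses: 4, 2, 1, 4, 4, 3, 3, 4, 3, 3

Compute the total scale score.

31

Negatively keyed items use 6 − raw:
  item 10: 6 − 3 = 3
After reverse-coding: 4, 2, 1, 4, 4, 3, 3, 4, 3, 3
Total = 4 + 2 + 1 + 4 + 4 + 3 + 3 + 4 + 3 + 3 = 31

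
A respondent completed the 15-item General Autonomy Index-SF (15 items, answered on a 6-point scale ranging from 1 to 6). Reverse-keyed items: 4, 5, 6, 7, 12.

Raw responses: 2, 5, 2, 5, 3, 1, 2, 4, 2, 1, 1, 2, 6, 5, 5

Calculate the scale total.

55

Reverse-coded items (reverse-coded value = 7 − response):
  item 4: 7 − 5 = 2
  item 5: 7 − 3 = 4
  item 6: 7 − 1 = 6
  item 7: 7 − 2 = 5
  item 12: 7 − 2 = 5
After reverse-coding: 2, 5, 2, 2, 4, 6, 5, 4, 2, 1, 1, 5, 6, 5, 5
Total = 2 + 5 + 2 + 2 + 4 + 6 + 5 + 4 + 2 + 1 + 1 + 5 + 6 + 5 + 5 = 55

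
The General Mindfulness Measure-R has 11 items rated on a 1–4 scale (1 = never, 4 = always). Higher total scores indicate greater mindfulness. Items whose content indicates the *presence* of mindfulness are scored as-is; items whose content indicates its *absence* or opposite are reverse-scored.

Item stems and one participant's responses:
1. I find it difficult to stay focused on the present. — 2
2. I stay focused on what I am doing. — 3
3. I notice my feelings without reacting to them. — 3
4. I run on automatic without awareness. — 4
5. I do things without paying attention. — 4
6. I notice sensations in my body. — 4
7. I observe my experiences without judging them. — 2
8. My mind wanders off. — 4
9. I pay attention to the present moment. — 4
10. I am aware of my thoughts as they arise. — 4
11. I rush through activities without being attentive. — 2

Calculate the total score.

Items 1, 4, 5, 8, 11 describe the absence/opposite of mindfulness → reverse-score.
on a 1–4 scale, reversed = 5 − raw.
  item 1: 5 − 2 = 3
  item 2: 3
  item 3: 3
  item 4: 5 − 4 = 1
  item 5: 5 − 4 = 1
  item 6: 4
  item 7: 2
  item 8: 5 − 4 = 1
  item 9: 4
  item 10: 4
  item 11: 5 − 2 = 3
Total = 3 + 3 + 3 + 1 + 1 + 4 + 2 + 1 + 4 + 4 + 3 = 29

29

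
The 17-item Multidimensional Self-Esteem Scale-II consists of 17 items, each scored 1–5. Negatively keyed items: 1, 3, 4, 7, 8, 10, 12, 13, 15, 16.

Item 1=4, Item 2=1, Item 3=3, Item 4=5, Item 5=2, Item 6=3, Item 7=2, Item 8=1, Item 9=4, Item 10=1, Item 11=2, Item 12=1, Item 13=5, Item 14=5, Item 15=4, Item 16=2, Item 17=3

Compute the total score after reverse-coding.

Negatively keyed items use 6 − raw:
  item 1: 6 − 4 = 2
  item 3: 6 − 3 = 3
  item 4: 6 − 5 = 1
  item 7: 6 − 2 = 4
  item 8: 6 − 1 = 5
  item 10: 6 − 1 = 5
  item 12: 6 − 1 = 5
  item 13: 6 − 5 = 1
  item 15: 6 − 4 = 2
  item 16: 6 − 2 = 4
After reverse-coding: 2, 1, 3, 1, 2, 3, 4, 5, 4, 5, 2, 5, 1, 5, 2, 4, 3
Total = 2 + 1 + 3 + 1 + 2 + 3 + 4 + 5 + 4 + 5 + 2 + 5 + 1 + 5 + 2 + 4 + 3 = 52

52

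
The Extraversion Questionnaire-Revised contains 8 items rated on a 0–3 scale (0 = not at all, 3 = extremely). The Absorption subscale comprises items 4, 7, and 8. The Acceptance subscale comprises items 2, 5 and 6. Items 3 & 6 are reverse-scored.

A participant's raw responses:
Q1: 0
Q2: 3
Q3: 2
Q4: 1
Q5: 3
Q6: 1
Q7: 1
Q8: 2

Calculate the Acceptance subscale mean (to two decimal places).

2.67

Acceptance items: 2, 5, 6.
Of these, item 6 is reverse-scored; reverse-coded value = 3 − response.
  item 2: 3
  item 5: 3
  item 6: 3 − 1 = 2
Sum = 3 + 3 + 2 = 8
Mean = 8 / 3 = 2.67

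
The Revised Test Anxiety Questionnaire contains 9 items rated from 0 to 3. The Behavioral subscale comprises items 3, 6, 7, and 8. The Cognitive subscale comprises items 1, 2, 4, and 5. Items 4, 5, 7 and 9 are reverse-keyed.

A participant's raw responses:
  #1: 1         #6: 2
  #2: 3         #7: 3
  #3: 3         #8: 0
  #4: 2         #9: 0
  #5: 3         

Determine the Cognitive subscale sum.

5

Cognitive items: 1, 2, 4, 5.
Of these, items 4 & 5 are reverse-keyed; reverse-coded value = 3 − response.
  item 1: 1
  item 2: 3
  item 4: 3 − 2 = 1
  item 5: 3 − 3 = 0
Sum = 1 + 3 + 1 + 0 = 5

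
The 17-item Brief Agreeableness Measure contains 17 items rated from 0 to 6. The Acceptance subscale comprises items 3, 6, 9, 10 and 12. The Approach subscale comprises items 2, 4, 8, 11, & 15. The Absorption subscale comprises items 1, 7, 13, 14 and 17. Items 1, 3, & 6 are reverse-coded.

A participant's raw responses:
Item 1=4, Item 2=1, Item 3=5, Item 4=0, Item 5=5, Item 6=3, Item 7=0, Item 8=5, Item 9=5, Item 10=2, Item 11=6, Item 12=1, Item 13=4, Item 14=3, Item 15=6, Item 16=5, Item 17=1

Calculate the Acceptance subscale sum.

12

Acceptance items: 3, 6, 9, 10, 12.
Of these, items 3 & 6 are reverse-coded; on a 0–6 scale, reversed = 6 − raw.
  item 3: 6 − 5 = 1
  item 6: 6 − 3 = 3
  item 9: 5
  item 10: 2
  item 12: 1
Sum = 1 + 3 + 5 + 2 + 1 = 12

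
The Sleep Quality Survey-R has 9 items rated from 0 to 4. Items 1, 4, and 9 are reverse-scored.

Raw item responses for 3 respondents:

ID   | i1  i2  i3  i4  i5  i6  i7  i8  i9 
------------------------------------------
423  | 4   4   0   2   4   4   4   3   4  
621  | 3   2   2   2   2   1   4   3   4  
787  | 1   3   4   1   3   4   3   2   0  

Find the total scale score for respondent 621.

Respondent 621 raw: 3, 2, 2, 2, 2, 1, 4, 3, 4.
Reverse-coded (on a 0–4 scale, reversed = 4 − raw):
  item 1: 4 − 3 = 1
  item 2: 2
  item 3: 2
  item 4: 4 − 2 = 2
  item 5: 2
  item 6: 1
  item 7: 4
  item 8: 3
  item 9: 4 − 4 = 0
Sum = 1 + 2 + 2 + 2 + 2 + 1 + 4 + 3 + 0 = 17

17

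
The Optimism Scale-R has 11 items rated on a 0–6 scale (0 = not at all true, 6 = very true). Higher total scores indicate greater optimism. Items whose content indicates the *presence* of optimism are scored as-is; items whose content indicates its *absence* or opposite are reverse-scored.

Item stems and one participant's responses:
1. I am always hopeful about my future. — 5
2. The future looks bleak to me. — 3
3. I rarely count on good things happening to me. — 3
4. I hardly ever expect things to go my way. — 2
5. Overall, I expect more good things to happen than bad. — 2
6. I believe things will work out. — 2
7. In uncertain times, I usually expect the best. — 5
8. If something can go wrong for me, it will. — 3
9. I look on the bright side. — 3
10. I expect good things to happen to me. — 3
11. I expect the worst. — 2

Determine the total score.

37

Items 2, 3, 4, 8, 11 describe the absence/opposite of optimism → reverse-score.
on a 0–6 scale, reversed = 6 − raw.
  item 1: 5
  item 2: 6 − 3 = 3
  item 3: 6 − 3 = 3
  item 4: 6 − 2 = 4
  item 5: 2
  item 6: 2
  item 7: 5
  item 8: 6 − 3 = 3
  item 9: 3
  item 10: 3
  item 11: 6 − 2 = 4
Total = 5 + 3 + 3 + 4 + 2 + 2 + 5 + 3 + 3 + 3 + 4 = 37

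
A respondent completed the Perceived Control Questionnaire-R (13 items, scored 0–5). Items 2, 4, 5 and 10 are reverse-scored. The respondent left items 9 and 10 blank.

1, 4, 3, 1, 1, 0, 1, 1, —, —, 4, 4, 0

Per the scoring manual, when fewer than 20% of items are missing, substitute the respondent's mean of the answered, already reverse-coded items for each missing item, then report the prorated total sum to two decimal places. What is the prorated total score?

27.18

Reverse-coded (reversed = (0+5) − raw = 5 − raw):
  item 2: 5 − 4 = 1
  item 4: 5 − 1 = 4
  item 5: 5 − 1 = 4
Completed scored items (11 of 13): 1, 1, 3, 4, 4, 0, 1, 1, 4, 4, 0; sum = 23.
Person mean = 23 / 11 ≈ 2.0909
Prorated total = (23 / 11) × 13 = 27.18 (to 2 dp)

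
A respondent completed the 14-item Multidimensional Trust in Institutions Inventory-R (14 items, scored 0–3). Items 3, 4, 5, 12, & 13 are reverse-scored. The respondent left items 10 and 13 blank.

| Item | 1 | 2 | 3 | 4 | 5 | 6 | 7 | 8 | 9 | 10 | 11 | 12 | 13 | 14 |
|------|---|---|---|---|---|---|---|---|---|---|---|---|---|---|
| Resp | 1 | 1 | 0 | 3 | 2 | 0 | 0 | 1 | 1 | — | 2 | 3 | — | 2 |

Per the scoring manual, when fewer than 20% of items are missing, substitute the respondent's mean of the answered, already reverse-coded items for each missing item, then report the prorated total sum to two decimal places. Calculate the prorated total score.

14.00

Reverse-coded (reverse-coded value = 3 − response):
  item 3: 3 − 0 = 3
  item 4: 3 − 3 = 0
  item 5: 3 − 2 = 1
  item 12: 3 − 3 = 0
Completed scored items (12 of 14): 1, 1, 3, 0, 1, 0, 0, 1, 1, 2, 0, 2; sum = 12.
Person mean = 12 / 12 ≈ 1.0000
Prorated total = (12 / 12) × 14 = 14.00 (to 2 dp)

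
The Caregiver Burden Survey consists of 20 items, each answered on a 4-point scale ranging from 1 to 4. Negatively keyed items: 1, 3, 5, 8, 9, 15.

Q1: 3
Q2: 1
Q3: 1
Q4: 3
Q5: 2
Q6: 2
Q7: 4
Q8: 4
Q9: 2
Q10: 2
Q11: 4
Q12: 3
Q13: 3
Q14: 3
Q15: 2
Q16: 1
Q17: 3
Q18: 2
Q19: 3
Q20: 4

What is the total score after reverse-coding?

54

Reversing items 1, 3, 5, 8, 9 and 15 with 5 − raw:
Total = (5−3) + 1 + (5−1) + 3 + (5−2) + 2 + 4 + (5−4) + (5−2) + 2 + 4 + 3 + 3 + 3 + (5−2) + 1 + 3 + 2 + 3 + 4
      = 2 + 1 + 4 + 3 + 3 + 2 + 4 + 1 + 3 + 2 + 4 + 3 + 3 + 3 + 3 + 1 + 3 + 2 + 3 + 4 = 54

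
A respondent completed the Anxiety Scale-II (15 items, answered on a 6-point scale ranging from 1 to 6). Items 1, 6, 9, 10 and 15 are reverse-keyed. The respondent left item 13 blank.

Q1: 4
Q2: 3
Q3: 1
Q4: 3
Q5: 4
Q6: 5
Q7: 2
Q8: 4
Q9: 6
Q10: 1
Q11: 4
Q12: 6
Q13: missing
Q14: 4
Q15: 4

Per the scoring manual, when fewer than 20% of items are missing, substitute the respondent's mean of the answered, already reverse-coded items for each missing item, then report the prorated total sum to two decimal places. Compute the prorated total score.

49.29

Reverse-coded (on a 1–6 scale, reversed = 7 − raw):
  item 1: 7 − 4 = 3
  item 6: 7 − 5 = 2
  item 9: 7 − 6 = 1
  item 10: 7 − 1 = 6
  item 15: 7 − 4 = 3
Completed scored items (14 of 15): 3, 3, 1, 3, 4, 2, 2, 4, 1, 6, 4, 6, 4, 3; sum = 46.
Person mean = 46 / 14 ≈ 3.2857
Prorated total = (46 / 14) × 15 = 49.29 (to 2 dp)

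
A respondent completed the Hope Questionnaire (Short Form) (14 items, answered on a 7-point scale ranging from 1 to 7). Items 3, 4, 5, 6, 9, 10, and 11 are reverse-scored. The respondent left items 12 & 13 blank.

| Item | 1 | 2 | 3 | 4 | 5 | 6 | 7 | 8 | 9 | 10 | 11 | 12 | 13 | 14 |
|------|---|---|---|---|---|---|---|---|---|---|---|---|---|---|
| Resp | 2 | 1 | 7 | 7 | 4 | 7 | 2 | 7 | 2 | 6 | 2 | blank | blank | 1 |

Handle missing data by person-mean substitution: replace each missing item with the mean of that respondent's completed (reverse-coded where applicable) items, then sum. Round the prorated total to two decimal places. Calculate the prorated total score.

39.67

Reverse-coded (on a 1–7 scale, reversed = 8 − raw):
  item 3: 8 − 7 = 1
  item 4: 8 − 7 = 1
  item 5: 8 − 4 = 4
  item 6: 8 − 7 = 1
  item 9: 8 − 2 = 6
  item 10: 8 − 6 = 2
  item 11: 8 − 2 = 6
Completed scored items (12 of 14): 2, 1, 1, 1, 4, 1, 2, 7, 6, 2, 6, 1; sum = 34.
Person mean = 34 / 12 ≈ 2.8333
Prorated total = (34 / 12) × 14 = 39.67 (to 2 dp)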